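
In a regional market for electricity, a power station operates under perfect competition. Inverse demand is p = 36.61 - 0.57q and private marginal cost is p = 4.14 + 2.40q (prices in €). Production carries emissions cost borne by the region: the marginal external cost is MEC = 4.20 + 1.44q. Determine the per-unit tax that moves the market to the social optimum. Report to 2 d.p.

tax = €13.43 per unit

Social marginal cost = private MC + MEC = 8.34 + 3.84q.
Set SMC = demand: 8.34 + 3.84q = 36.61 - 0.57q → q* = 6.4104.
The Pigouvian tax equals MEC at q*: 4.20 + 1.44×6.4104 = 13.4310.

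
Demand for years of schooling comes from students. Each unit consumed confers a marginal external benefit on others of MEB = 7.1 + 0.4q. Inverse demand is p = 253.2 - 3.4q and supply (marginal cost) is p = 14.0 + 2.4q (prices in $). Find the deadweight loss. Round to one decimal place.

Market equilibrium (private): 14.0 + 2.4q = 253.2 - 3.4q → q_m = 41.2414.
Social marginal benefit = demand + MEB = 260.3 - 3.0q.
Set SMB = MC: 260.3 - 3.0q = 14.0 + 2.4q → q* = 45.6111.
Height of the DWL triangle at q_m is SMB(q_m) − MC(q_m) = MEB(q_m) = 23.5966.
DWL = ½ × 4.3697 × 23.5966 = 51.5550.

DWL = $51.6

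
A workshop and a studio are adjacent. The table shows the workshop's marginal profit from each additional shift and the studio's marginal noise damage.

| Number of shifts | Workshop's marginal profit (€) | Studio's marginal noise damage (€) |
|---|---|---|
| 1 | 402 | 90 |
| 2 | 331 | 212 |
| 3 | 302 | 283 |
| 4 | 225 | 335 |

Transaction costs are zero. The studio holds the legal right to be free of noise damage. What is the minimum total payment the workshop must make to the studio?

€585

Efficient level: marginal profit ≥ marginal noise damage through level 3, so k* = 3.
With the studio holding the right, the workshop must at least compensate total damage at k*: 90 + 212 + 283 = 585.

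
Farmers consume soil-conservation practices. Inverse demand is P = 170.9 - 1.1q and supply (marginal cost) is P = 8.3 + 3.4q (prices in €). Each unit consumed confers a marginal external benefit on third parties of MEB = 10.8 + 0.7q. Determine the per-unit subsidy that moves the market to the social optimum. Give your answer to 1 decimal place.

Social marginal benefit = demand + MEB = 181.7 - 0.4q.
Set SMB = MC: 181.7 - 0.4q = 8.3 + 3.4q → q* = 45.6316.
The Pigouvian subsidy equals MEB at q*: 10.8 + 0.7×45.6316 = 42.7421.

subsidy = €42.7 per unit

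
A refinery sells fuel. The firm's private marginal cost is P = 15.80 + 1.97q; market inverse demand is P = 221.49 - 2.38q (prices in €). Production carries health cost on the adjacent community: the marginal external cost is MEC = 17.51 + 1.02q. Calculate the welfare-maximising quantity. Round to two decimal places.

q* = 35.04

Social marginal cost = private MC + MEC = 33.31 + 2.99q.
Set SMC = demand: 33.31 + 2.99q = 221.49 - 2.38q → q* = 35.0428.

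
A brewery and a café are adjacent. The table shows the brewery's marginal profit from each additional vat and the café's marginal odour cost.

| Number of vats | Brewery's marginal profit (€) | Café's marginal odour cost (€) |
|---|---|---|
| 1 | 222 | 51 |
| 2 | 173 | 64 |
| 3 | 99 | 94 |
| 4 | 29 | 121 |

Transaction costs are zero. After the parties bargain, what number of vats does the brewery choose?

Bargaining reaches the level where marginal profit last exceeds marginal odour cost.
That holds through level 3 (99 ≥ 94) but not at 4 (29 < 121).

3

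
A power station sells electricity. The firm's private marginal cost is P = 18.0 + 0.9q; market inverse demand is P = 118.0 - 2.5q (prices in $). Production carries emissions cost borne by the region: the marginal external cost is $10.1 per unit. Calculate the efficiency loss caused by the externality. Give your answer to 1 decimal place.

DWL = $15.0

Market equilibrium (private): 18.0 + 0.9q = 118.0 - 2.5q → q_m = 29.4118.
Social marginal cost = private MC + MEC = 28.1 + 0.9q.
Set SMC = demand: 28.1 + 0.9q = 118.0 - 2.5q → q* = 26.4412.
The loss is the area between SMC and demand from q* to q_m; with linear curves that's a triangle of height MEC(q_m).
DWL = ½ × 2.9706 × 10.1000 = 15.0015.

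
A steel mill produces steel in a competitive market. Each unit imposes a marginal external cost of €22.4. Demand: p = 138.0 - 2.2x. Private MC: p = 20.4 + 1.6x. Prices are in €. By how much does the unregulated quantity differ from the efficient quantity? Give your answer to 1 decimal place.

Market equilibrium (private): 20.4 + 1.6x = 138.0 - 2.2x → x_m = 30.9474.
Social marginal cost = private MC + MEC = 42.8 + 1.6x.
Set SMC = demand: 42.8 + 1.6x = 138.0 - 2.2x → x* = 25.0526.
Gap = |30.9474 − 25.0526| = 5.8948.

5.9 units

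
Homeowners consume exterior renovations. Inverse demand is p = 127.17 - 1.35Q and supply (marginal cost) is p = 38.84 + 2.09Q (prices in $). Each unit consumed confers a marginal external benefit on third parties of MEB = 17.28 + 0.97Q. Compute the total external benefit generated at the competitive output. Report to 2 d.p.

Market equilibrium (private): 38.84 + 2.09Q = 127.17 - 1.35Q → Q_m = 25.6773.
Total external benefit = ∫₀^{Q_m} (17.28 + 0.97Q) dQ = 17.28×25.6773 + ½×0.97×25.6773² = 763.4758.

$763.48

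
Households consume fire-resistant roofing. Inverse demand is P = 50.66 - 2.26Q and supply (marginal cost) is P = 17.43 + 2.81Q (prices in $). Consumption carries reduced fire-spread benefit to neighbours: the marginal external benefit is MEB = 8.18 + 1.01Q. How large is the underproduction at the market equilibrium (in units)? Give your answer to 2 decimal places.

Market equilibrium (private): 17.43 + 2.81Q = 50.66 - 2.26Q → Q_m = 6.5542.
Social marginal benefit = demand + MEB = 58.84 - 1.25Q.
Set SMB = MC: 58.84 - 1.25Q = 17.43 + 2.81Q → Q* = 10.1995.
Gap = |6.5542 − 10.1995| = 3.6453.

3.65 units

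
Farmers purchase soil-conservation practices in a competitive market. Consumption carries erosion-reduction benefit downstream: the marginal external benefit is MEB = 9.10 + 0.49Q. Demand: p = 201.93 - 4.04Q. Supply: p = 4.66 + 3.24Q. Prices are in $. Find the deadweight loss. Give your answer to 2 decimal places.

DWL = $36.88

Market equilibrium (private): 4.66 + 3.24Q = 201.93 - 4.04Q → Q_m = 27.0975.
Social marginal benefit = demand + MEB = 211.03 - 3.55Q.
Set SMB = MC: 211.03 - 3.55Q = 4.66 + 3.24Q → Q* = 30.3932.
The welfare-loss triangle has base |Q_m − Q*| and height MEB(Q_m) (the vertical gap between SMB and MC is zero at Q* and MEB at Q_m).
DWL = ½ × 3.2957 × 22.3778 = 36.8753.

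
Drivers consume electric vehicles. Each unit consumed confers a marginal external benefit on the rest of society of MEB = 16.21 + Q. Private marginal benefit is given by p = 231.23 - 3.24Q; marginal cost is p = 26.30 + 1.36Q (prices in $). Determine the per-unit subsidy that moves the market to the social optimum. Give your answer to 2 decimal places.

subsidy = $77.64 per unit

Social marginal benefit = demand + MEB = 247.44 - 2.24Q.
Set SMB = MC: 247.44 - 2.24Q = 26.30 + 1.36Q → Q* = 61.4278.
The Pigouvian subsidy equals MEB at Q*: 16.21 + 1.00×61.4278 = 77.6378.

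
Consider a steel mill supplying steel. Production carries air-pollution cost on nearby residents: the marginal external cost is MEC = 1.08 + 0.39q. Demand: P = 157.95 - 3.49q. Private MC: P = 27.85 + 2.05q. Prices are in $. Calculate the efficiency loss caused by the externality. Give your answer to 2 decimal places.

DWL = $8.84

Market equilibrium (private): 27.85 + 2.05q = 157.95 - 3.49q → q_m = 23.4838.
Social marginal cost = private MC + MEC = 28.93 + 2.44q.
Set SMC = demand: 28.93 + 2.44q = 157.95 - 3.49q → q* = 21.7572.
The loss is the area between SMC and demand from q* to q_m; with linear curves that's a triangle of height MEC(q_m).
DWL = ½ × 1.7266 × 10.2387 = 8.8391.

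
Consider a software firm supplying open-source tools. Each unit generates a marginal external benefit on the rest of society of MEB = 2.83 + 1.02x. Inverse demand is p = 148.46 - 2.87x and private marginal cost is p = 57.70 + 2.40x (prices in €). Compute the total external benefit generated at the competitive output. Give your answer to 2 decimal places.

€200.00

Market equilibrium (private): 57.70 + 2.40x = 148.46 - 2.87x → x_m = 17.2220.
Total external benefit = ∫₀^{x_m} (2.83 + 1.02x) dx = 2.83×17.2220 + ½×1.02×17.2220² = 200.0029.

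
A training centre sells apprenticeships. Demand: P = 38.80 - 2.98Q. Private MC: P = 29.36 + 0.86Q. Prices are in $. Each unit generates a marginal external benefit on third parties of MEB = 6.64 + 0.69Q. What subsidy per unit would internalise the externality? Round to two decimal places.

subsidy = $10.16 per unit

Social marginal cost = private MC − MEB = 22.72 + 0.17Q.
Set SMC = demand: 22.72 + 0.17Q = 38.80 - 2.98Q → Q* = 5.1048.
The Pigouvian subsidy equals MEB at Q*: 6.64 + 0.69×5.1048 = 10.1623.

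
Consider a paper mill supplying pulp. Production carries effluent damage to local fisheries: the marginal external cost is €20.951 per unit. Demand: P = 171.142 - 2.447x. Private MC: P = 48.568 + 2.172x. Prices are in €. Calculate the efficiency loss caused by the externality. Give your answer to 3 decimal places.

DWL = €47.515

Market equilibrium (private): 48.568 + 2.172x = 171.142 - 2.447x → x_m = 26.5369.
Social marginal cost = private MC + MEC = 69.519 + 2.172x.
Set SMC = demand: 69.519 + 2.172x = 171.142 - 2.447x → x* = 22.0011.
Between x* and x_m the wedge SMC − demand runs linearly from 0 to MEC(x_m), so the loss is a triangle.
DWL = ½ × 4.5358 × 20.9510 = 47.5148.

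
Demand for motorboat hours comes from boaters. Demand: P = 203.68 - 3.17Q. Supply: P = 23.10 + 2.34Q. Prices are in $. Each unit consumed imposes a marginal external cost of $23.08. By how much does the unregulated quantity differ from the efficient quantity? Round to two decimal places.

Market equilibrium (private): 23.10 + 2.34Q = 203.68 - 3.17Q → Q_m = 32.7731.
Social marginal benefit = demand − MEC = 180.60 - 3.17Q.
Set SMB = MC: 180.60 - 3.17Q = 23.10 + 2.34Q → Q* = 28.5844.
Gap = |32.7731 − 28.5844| = 4.1887.

4.19 units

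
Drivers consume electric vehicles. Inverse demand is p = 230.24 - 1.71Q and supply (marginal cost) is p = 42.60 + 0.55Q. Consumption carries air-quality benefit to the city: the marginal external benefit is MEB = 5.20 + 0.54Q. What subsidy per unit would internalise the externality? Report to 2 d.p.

Social marginal benefit = demand + MEB = 235.44 - 1.17Q.
Set SMB = MC: 235.44 - 1.17Q = 42.60 + 0.55Q → Q* = 112.1163.
The Pigouvian subsidy equals MEB at Q*: 5.20 + 0.54×112.1163 = 65.7428.

subsidy = 65.74 per unit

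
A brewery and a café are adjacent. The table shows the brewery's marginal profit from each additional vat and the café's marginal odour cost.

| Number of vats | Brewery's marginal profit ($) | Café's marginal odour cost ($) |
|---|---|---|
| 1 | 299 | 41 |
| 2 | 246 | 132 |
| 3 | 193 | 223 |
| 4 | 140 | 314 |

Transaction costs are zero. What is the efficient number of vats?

Bargaining reaches the level where marginal profit last exceeds marginal odour cost.
That holds through level 2 (246 ≥ 132) but not at 3 (193 < 223).

2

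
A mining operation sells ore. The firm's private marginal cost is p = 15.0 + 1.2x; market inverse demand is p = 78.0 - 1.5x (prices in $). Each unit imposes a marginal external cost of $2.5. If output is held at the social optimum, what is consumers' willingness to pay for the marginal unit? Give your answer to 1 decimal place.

P = $44.4

Social marginal cost = private MC + MEC = 17.5 + 1.2x.
Set SMC = demand: 17.5 + 1.2x = 78.0 - 1.5x → x* = 22.4074.
Consumer price on the demand curve at x*: 78.0 − 1.5×22.4074 = 44.3889.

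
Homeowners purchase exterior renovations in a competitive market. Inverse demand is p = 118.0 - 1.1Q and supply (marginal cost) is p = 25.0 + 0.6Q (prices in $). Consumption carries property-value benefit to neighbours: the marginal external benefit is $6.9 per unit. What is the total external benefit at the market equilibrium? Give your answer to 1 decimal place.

Market equilibrium (private): 25.0 + 0.6Q = 118.0 - 1.1Q → Q_m = 54.7059.
Total external benefit = MEB × Q_m = 6.9 × 54.7059 = 377.4707.

$377.5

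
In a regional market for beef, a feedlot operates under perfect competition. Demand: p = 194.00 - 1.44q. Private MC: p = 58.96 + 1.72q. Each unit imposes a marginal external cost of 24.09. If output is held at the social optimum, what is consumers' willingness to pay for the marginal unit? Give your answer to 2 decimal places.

P = 143.44

Social marginal cost = private MC + MEC = 83.05 + 1.72q.
Set SMC = demand: 83.05 + 1.72q = 194.00 - 1.44q → q* = 35.1108.
Consumer price on the demand curve at q*: 194.00 − 1.44×35.1108 = 143.4404.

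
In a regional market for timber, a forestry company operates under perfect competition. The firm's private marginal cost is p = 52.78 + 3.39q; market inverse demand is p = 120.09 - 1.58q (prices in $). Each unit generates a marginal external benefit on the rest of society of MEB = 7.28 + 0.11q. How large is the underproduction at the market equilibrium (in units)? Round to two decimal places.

Market equilibrium (private): 52.78 + 3.39q = 120.09 - 1.58q → q_m = 13.5433.
Social marginal cost = private MC − MEB = 45.50 + 3.28q.
Set SMC = demand: 45.50 + 3.28q = 120.09 - 1.58q → q* = 15.3477.
Gap = |13.5433 − 15.3477| = 1.8044.

1.80 units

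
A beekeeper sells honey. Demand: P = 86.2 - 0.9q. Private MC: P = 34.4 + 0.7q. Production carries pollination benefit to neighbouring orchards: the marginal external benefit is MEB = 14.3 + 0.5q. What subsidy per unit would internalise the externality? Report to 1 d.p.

Social marginal cost = private MC − MEB = 20.1 + 0.2q.
Set SMC = demand: 20.1 + 0.2q = 86.2 - 0.9q → q* = 60.0909.
The Pigouvian subsidy equals MEB at q*: 14.3 + 0.5×60.0909 = 44.3455.

subsidy = 44.3 per unit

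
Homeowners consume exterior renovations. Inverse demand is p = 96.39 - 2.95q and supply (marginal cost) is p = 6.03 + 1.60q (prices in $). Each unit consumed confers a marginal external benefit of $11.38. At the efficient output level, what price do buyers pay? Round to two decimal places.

P = $30.43

Social marginal benefit = demand + MEB = 107.77 - 2.95q.
Set SMB = MC: 107.77 - 2.95q = 6.03 + 1.60q → q* = 22.3604.
Consumer price on the demand curve at q*: 96.39 − 2.95×22.3604 = 30.4268.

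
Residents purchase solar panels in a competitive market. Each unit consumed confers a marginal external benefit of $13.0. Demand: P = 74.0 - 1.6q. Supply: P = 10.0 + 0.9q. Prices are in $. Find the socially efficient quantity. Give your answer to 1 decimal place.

Social marginal benefit = demand + MEB = 87.0 - 1.6q.
Set SMB = MC: 87.0 - 1.6q = 10.0 + 0.9q → q* = 30.8000.

q* = 30.8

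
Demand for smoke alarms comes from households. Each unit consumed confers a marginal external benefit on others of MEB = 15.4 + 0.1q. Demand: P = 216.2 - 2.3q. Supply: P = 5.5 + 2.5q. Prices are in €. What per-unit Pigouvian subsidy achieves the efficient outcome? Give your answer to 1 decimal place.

subsidy = €20.2 per unit

Social marginal benefit = demand + MEB = 231.6 - 2.2q.
Set SMB = MC: 231.6 - 2.2q = 5.5 + 2.5q → q* = 48.1064.
The Pigouvian subsidy equals MEB at q*: 15.4 + 0.1×48.1064 = 20.2106.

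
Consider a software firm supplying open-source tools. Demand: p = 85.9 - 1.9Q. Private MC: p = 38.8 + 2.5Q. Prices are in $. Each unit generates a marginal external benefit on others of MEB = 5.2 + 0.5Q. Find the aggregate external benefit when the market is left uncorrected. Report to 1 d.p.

$84.3

Market equilibrium (private): 38.8 + 2.5Q = 85.9 - 1.9Q → Q_m = 10.7045.
Total external benefit = ∫₀^{Q_m} (5.2 + 0.5Q) dQ = 5.2×10.7045 + ½×0.5×10.7045² = 84.3100.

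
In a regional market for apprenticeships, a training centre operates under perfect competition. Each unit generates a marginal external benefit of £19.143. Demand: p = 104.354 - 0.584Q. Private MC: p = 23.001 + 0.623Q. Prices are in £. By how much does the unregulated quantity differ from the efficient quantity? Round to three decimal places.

15.860 units

Market equilibrium (private): 23.001 + 0.623Q = 104.354 - 0.584Q → Q_m = 67.4010.
Social marginal cost = private MC − MEB = 3.858 + 0.623Q.
Set SMC = demand: 3.858 + 0.623Q = 104.354 - 0.584Q → Q* = 83.2610.
Gap = |67.4010 − 83.2610| = 15.8600.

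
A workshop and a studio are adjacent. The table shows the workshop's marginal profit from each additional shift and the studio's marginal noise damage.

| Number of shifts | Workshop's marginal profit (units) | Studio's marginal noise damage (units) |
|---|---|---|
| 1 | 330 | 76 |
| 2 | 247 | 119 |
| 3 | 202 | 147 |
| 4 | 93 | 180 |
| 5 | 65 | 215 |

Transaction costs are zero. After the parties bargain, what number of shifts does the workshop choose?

Bargaining reaches the level where marginal profit last exceeds marginal noise damage.
That holds through level 3 (202 ≥ 147) but not at 4 (93 < 180).

3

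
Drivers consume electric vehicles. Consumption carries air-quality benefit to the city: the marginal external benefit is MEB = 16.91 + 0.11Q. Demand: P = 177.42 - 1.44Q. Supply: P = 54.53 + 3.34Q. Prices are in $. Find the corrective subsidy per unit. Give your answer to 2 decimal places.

subsidy = $20.20 per unit

Social marginal benefit = demand + MEB = 194.33 - 1.33Q.
Set SMB = MC: 194.33 - 1.33Q = 54.53 + 3.34Q → Q* = 29.9358.
The Pigouvian subsidy equals MEB at Q*: 16.91 + 0.11×29.9358 = 20.2029.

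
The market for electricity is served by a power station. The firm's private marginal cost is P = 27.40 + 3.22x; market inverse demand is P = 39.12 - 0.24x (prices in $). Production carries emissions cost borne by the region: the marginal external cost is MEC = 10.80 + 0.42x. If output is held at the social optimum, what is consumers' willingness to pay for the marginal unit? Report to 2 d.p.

P = $39.06

Social marginal cost = private MC + MEC = 38.20 + 3.64x.
Set SMC = demand: 38.20 + 3.64x = 39.12 - 0.24x → x* = 0.2371.
Consumer price on the demand curve at x*: 39.12 − 0.24×0.2371 = 39.0631.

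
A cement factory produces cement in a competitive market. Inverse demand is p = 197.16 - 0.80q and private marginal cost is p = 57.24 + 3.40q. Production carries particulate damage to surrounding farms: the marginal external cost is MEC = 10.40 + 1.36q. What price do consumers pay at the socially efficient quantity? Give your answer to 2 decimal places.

Social marginal cost = private MC + MEC = 67.64 + 4.76q.
Set SMC = demand: 67.64 + 4.76q = 197.16 - 0.80q → q* = 23.2950.
Consumer price on the demand curve at q*: 197.16 − 0.80×23.2950 = 178.5240.

P = 178.52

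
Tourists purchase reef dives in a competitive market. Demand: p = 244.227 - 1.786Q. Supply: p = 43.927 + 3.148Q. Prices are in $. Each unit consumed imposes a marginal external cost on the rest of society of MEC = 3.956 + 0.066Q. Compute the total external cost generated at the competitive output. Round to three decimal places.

$214.982

Market equilibrium (private): 43.927 + 3.148Q = 244.227 - 1.786Q → Q_m = 40.5959.
Total external cost = ∫₀^{Q_m} (3.956 + 0.066Q) dQ = 3.956×40.5959 + ½×0.066×40.5959² = 214.9823.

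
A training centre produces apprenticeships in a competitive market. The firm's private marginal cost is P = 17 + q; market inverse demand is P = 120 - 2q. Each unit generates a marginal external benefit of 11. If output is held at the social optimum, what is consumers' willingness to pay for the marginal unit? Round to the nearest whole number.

Social marginal cost = private MC − MEB = 6 + q.
Set SMC = demand: 6 + q = 120 - 2q → q* = 38.0000.
Consumer price on the demand curve at q*: 120 − 2×38.0000 = 44.0000.

P = 44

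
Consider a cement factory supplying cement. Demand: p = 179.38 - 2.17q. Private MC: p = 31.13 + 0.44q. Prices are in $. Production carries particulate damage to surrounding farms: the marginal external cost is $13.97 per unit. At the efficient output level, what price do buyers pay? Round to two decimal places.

Social marginal cost = private MC + MEC = 45.10 + 0.44q.
Set SMC = demand: 45.10 + 0.44q = 179.38 - 2.17q → q* = 51.4483.
Consumer price on the demand curve at q*: 179.38 − 2.17×51.4483 = 67.7372.

P = $67.74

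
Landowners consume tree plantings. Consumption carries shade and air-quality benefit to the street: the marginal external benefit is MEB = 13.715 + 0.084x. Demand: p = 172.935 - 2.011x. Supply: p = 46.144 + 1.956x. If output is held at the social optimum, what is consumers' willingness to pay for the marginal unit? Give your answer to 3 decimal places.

Social marginal benefit = demand + MEB = 186.650 - 1.927x.
Set SMB = MC: 186.650 - 1.927x = 46.144 + 1.956x → x* = 36.1849.
Consumer price on the demand curve at x*: 172.935 − 2.011×36.1849 = 100.1672.

P = 100.167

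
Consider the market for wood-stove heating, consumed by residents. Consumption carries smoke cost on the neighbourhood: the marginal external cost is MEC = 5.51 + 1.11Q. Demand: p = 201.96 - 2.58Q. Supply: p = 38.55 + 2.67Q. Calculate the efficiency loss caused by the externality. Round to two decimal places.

Market equilibrium (private): 38.55 + 2.67Q = 201.96 - 2.58Q → Q_m = 31.1257.
Social marginal benefit = demand − MEC = 196.45 - 3.69Q.
Set SMB = MC: 196.45 - 3.69Q = 38.55 + 2.67Q → Q* = 24.8270.
The loss is the area between SMB and MC from Q* to Q_m; with linear curves that's a triangle of height MEC(Q_m).
DWL = ½ × 6.2987 × 40.0595 = 126.1614.

DWL = 126.16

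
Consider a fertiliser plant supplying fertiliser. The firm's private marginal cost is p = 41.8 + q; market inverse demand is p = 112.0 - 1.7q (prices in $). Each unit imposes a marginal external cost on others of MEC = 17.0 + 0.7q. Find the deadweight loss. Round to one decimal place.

Market equilibrium (private): 41.8 + q = 112.0 - 1.7q → q_m = 26.0000.
Social marginal cost = private MC + MEC = 58.8 + 1.7q.
Set SMC = demand: 58.8 + 1.7q = 112.0 - 1.7q → q* = 15.6471.
The loss is the area between SMC and demand from q* to q_m; with linear curves that's a triangle of height MEC(q_m).
DWL = ½ × 10.3529 × 35.2000 = 182.2110.

DWL = $182.2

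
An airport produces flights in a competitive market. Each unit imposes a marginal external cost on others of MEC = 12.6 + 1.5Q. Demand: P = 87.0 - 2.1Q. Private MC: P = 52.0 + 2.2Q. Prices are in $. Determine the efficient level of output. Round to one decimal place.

Social marginal cost = private MC + MEC = 64.6 + 3.7Q.
Set SMC = demand: 64.6 + 3.7Q = 87.0 - 2.1Q → Q* = 3.8621.

Q* = 3.9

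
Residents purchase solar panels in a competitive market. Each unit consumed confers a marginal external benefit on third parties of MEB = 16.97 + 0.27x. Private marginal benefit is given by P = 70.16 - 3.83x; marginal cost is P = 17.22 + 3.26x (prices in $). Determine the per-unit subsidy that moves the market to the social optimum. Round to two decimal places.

subsidy = $19.74 per unit

Social marginal benefit = demand + MEB = 87.13 - 3.56x.
Set SMB = MC: 87.13 - 3.56x = 17.22 + 3.26x → x* = 10.2507.
The Pigouvian subsidy equals MEB at x*: 16.97 + 0.27×10.2507 = 19.7377.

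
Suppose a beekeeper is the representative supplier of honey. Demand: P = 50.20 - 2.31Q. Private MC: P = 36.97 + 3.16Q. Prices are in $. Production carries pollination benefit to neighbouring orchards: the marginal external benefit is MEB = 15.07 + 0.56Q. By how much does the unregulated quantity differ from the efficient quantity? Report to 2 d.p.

Market equilibrium (private): 36.97 + 3.16Q = 50.20 - 2.31Q → Q_m = 2.4186.
Social marginal cost = private MC − MEB = 21.90 + 2.60Q.
Set SMC = demand: 21.90 + 2.60Q = 50.20 - 2.31Q → Q* = 5.7637.
Gap = |2.4186 − 5.7637| = 3.3451.

3.35 units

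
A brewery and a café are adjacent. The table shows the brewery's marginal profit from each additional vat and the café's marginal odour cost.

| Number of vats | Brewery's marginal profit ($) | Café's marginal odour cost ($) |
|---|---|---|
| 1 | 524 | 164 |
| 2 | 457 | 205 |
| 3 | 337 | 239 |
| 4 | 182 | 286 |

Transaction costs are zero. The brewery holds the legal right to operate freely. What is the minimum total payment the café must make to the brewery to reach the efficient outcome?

Left alone the brewery would choose level 4 (marginal profit stays positive).
Efficient level: k* = 3 (marginal profit ≥ marginal odour cost through 3).
The café must at least cover the brewery's forgone profit from cutting 4→3: 182 = 182.

$182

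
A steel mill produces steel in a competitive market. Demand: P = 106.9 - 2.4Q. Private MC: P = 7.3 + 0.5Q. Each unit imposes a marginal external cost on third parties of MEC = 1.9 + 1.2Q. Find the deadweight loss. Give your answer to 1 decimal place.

DWL = 226.7

Market equilibrium (private): 7.3 + 0.5Q = 106.9 - 2.4Q → Q_m = 34.3448.
Social marginal cost = private MC + MEC = 9.2 + 1.7Q.
Set SMC = demand: 9.2 + 1.7Q = 106.9 - 2.4Q → Q* = 23.8293.
The welfare-loss triangle has base |Q_m − Q*| and height MEC(Q_m) (the vertical gap between SMC and demand is zero at Q* and MEC at Q_m).
DWL = ½ × 10.5155 × 43.1138 = 226.6816.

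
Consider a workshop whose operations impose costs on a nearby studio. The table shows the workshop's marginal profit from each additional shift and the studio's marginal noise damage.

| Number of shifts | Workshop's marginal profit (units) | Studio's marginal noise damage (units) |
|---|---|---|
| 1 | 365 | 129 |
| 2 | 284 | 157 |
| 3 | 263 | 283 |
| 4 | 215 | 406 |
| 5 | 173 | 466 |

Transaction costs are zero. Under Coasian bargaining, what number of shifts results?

2

Bargaining reaches the level where marginal profit last exceeds marginal noise damage.
That holds through level 2 (284 ≥ 157) but not at 3 (263 < 283).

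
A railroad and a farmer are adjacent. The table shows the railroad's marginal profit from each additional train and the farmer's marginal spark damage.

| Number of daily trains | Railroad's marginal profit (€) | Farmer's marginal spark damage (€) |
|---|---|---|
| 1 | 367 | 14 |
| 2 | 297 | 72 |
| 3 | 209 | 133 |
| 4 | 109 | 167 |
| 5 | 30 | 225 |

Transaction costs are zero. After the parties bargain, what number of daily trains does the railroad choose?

3

Bargaining reaches the level where marginal profit last exceeds marginal spark damage.
That holds through level 3 (209 ≥ 133) but not at 4 (109 < 167).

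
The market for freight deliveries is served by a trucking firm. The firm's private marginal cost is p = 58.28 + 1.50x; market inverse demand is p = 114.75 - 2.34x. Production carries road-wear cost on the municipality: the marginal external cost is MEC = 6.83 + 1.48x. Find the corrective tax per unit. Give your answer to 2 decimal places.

tax = 20.64 per unit

Social marginal cost = private MC + MEC = 65.11 + 2.98x.
Set SMC = demand: 65.11 + 2.98x = 114.75 - 2.34x → x* = 9.3308.
The Pigouvian tax equals MEC at x*: 6.83 + 1.48×9.3308 = 20.6396.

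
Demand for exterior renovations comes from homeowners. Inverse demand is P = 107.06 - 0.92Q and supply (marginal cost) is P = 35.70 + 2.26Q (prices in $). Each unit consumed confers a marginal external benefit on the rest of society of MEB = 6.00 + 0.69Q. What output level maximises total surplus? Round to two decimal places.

Social marginal benefit = demand + MEB = 113.06 - 0.23Q.
Set SMB = MC: 113.06 - 0.23Q = 35.70 + 2.26Q → Q* = 31.0683.

Q* = 31.07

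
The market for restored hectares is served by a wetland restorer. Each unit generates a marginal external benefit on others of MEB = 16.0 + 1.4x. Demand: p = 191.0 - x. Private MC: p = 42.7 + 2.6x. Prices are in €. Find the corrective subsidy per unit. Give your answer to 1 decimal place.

Social marginal cost = private MC − MEB = 26.7 + 1.2x.
Set SMC = demand: 26.7 + 1.2x = 191.0 - x → x* = 74.6818.
The Pigouvian subsidy equals MEB at x*: 16.0 + 1.4×74.6818 = 120.5545.

subsidy = €120.6 per unit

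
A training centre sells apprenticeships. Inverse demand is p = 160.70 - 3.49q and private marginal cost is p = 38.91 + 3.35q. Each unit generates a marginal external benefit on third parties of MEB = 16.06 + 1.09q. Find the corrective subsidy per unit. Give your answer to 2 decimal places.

Social marginal cost = private MC − MEB = 22.85 + 2.26q.
Set SMC = demand: 22.85 + 2.26q = 160.70 - 3.49q → q* = 23.9739.
The Pigouvian subsidy equals MEB at q*: 16.06 + 1.09×23.9739 = 42.1916.

subsidy = 42.19 per unit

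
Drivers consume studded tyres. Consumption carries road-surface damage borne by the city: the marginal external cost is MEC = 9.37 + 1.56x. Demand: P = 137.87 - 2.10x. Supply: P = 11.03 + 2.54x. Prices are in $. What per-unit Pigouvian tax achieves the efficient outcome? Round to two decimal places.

Social marginal benefit = demand − MEC = 128.50 - 3.66x.
Set SMB = MC: 128.50 - 3.66x = 11.03 + 2.54x → x* = 18.9468.
The Pigouvian tax equals MEC at x*: 9.37 + 1.56×18.9468 = 38.9270.

tax = $38.93 per unit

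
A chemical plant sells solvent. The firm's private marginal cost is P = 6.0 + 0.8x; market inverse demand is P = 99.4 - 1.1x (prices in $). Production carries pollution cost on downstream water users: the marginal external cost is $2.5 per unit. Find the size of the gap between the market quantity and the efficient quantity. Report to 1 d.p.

1.3 units

Market equilibrium (private): 6.0 + 0.8x = 99.4 - 1.1x → x_m = 49.1579.
Social marginal cost = private MC + MEC = 8.5 + 0.8x.
Set SMC = demand: 8.5 + 0.8x = 99.4 - 1.1x → x* = 47.8421.
Gap = |49.1579 − 47.8421| = 1.3158.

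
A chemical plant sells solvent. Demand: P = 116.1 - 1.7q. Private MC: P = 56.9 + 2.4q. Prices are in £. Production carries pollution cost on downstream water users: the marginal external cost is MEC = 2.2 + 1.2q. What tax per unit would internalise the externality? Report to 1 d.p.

Social marginal cost = private MC + MEC = 59.1 + 3.6q.
Set SMC = demand: 59.1 + 3.6q = 116.1 - 1.7q → q* = 10.7547.
The Pigouvian tax equals MEC at q*: 2.2 + 1.2×10.7547 = 15.1056.

tax = £15.1 per unit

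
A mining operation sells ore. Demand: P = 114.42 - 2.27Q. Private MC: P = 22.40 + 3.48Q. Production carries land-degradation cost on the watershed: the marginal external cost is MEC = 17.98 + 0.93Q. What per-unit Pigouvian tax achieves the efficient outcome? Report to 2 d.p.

Social marginal cost = private MC + MEC = 40.38 + 4.41Q.
Set SMC = demand: 40.38 + 4.41Q = 114.42 - 2.27Q → Q* = 11.0838.
The Pigouvian tax equals MEC at Q*: 17.98 + 0.93×11.0838 = 28.2879.

tax = 28.29 per unit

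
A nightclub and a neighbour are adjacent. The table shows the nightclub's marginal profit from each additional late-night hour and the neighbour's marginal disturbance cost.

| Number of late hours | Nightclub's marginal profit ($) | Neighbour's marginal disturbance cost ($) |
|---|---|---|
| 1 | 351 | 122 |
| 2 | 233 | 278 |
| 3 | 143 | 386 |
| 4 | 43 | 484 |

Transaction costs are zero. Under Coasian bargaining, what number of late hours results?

Bargaining reaches the level where marginal profit last exceeds marginal disturbance cost.
That holds through level 1 (351 ≥ 122) but not at 2 (233 < 278).

1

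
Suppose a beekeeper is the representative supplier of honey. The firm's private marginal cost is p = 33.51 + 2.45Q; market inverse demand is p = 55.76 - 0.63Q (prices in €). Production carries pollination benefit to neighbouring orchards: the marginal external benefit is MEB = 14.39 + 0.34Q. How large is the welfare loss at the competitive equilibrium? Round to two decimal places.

Market equilibrium (private): 33.51 + 2.45Q = 55.76 - 0.63Q → Q_m = 7.2240.
Social marginal cost = private MC − MEB = 19.12 + 2.11Q.
Set SMC = demand: 19.12 + 2.11Q = 55.76 - 0.63Q → Q* = 13.3723.
The loss is the area between SMC and demand from Q* to Q_m; with linear curves that's a triangle of height MEB(Q_m).
DWL = ½ × 6.1483 × 16.8462 = 51.7877.

DWL = €51.79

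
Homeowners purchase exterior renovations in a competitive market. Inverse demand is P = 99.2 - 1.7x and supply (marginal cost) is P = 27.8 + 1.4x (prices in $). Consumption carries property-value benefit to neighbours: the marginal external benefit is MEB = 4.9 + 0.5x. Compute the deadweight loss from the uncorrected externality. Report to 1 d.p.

Market equilibrium (private): 27.8 + 1.4x = 99.2 - 1.7x → x_m = 23.0323.
Social marginal benefit = demand + MEB = 104.1 - 1.2x.
Set SMB = MC: 104.1 - 1.2x = 27.8 + 1.4x → x* = 29.3462.
The welfare-loss triangle has base |x_m − x*| and height MEB(x_m) (the vertical gap between SMB and MC is zero at x* and MEB at x_m).
DWL = ½ × 6.3139 × 16.4161 = 51.8248.

DWL = $51.8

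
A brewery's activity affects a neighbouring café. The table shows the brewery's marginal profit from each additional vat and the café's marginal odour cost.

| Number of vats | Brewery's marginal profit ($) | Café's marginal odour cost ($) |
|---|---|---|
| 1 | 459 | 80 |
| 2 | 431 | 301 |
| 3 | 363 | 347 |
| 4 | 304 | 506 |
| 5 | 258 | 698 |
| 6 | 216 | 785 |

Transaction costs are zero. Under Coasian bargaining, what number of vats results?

3

Bargaining reaches the level where marginal profit last exceeds marginal odour cost.
That holds through level 3 (363 ≥ 347) but not at 4 (304 < 506).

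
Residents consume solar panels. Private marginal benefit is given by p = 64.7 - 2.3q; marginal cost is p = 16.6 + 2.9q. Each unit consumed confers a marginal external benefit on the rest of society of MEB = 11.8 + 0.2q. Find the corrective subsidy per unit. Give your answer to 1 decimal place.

Social marginal benefit = demand + MEB = 76.5 - 2.1q.
Set SMB = MC: 76.5 - 2.1q = 16.6 + 2.9q → q* = 11.9800.
The Pigouvian subsidy equals MEB at q*: 11.8 + 0.2×11.9800 = 14.1960.

subsidy = 14.2 per unit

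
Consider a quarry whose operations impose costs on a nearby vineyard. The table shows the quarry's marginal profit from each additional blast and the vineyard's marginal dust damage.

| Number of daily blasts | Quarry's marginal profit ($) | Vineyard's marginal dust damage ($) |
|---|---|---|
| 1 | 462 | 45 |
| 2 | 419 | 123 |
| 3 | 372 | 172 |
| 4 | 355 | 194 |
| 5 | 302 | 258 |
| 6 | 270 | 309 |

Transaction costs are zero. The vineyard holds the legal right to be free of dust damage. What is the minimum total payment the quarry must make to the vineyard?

$792

Efficient level: marginal profit ≥ marginal dust damage through level 5, so k* = 5.
With the vineyard holding the right, the quarry must at least compensate total damage at k*: 45 + 123 + 172 + 194 + 258 = 792.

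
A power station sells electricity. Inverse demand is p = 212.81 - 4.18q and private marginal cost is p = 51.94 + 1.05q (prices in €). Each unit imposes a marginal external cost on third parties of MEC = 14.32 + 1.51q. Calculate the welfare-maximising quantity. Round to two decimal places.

Social marginal cost = private MC + MEC = 66.26 + 2.56q.
Set SMC = demand: 66.26 + 2.56q = 212.81 - 4.18q → q* = 21.7433.

q* = 21.74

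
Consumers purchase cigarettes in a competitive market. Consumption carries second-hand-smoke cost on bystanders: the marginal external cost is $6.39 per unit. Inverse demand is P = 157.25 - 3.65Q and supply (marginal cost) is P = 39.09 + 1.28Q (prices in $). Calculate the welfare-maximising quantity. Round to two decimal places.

Q* = 22.67

Social marginal benefit = demand − MEC = 150.86 - 3.65Q.
Set SMB = MC: 150.86 - 3.65Q = 39.09 + 1.28Q → Q* = 22.6714.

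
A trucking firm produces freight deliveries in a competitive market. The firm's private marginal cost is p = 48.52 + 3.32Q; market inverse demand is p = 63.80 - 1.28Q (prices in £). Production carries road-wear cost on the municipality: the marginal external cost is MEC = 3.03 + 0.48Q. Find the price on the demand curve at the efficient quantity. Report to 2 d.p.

P = £60.71

Social marginal cost = private MC + MEC = 51.55 + 3.80Q.
Set SMC = demand: 51.55 + 3.80Q = 63.80 - 1.28Q → Q* = 2.4114.
Consumer price on the demand curve at Q*: 63.80 − 1.28×2.4114 = 60.7134.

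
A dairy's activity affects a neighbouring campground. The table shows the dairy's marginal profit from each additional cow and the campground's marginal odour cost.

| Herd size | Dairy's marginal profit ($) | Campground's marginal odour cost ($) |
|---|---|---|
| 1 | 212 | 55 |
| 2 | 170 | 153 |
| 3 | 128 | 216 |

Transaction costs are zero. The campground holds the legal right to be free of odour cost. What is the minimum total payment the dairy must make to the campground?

$208

Efficient level: marginal profit ≥ marginal odour cost through level 2, so k* = 2.
With the campground holding the right, the dairy must at least compensate total damage at k*: 55 + 153 = 208.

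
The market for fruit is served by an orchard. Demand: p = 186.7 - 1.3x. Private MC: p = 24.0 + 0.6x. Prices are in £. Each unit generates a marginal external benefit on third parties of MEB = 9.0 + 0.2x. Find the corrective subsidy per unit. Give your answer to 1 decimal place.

subsidy = £29.2 per unit

Social marginal cost = private MC − MEB = 15.0 + 0.4x.
Set SMC = demand: 15.0 + 0.4x = 186.7 - 1.3x → x* = 101.0000.
The Pigouvian subsidy equals MEB at x*: 9.0 + 0.2×101.0000 = 29.2000.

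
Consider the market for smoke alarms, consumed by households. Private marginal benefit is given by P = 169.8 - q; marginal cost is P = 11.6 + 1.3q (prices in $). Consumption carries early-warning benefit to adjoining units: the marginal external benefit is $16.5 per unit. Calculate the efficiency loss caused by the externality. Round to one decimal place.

DWL = $59.2

Market equilibrium (private): 11.6 + 1.3q = 169.8 - q → q_m = 68.7826.
Social marginal benefit = demand + MEB = 186.3 - q.
Set SMB = MC: 186.3 - q = 11.6 + 1.3q → q* = 75.9565.
The welfare-loss triangle has base |q_m − q*| and height MEB(q_m) (the vertical gap between SMB and MC is zero at q* and MEB at q_m).
DWL = ½ × 7.1739 × 16.5000 = 59.1847.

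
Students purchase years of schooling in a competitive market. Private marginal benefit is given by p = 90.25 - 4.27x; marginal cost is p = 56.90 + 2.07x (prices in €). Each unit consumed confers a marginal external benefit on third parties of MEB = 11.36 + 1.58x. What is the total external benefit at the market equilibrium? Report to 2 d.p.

Market equilibrium (private): 56.90 + 2.07x = 90.25 - 4.27x → x_m = 5.2603.
Total external benefit = ∫₀^{x_m} (11.36 + 1.58x) dx = 11.36×5.2603 + ½×1.58×5.2603² = 81.6169.

€81.62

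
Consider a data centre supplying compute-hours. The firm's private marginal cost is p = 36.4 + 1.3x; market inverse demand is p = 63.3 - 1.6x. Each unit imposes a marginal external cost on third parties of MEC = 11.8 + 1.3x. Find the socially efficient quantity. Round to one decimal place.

x* = 3.6

Social marginal cost = private MC + MEC = 48.2 + 2.6x.
Set SMC = demand: 48.2 + 2.6x = 63.3 - 1.6x → x* = 3.5952.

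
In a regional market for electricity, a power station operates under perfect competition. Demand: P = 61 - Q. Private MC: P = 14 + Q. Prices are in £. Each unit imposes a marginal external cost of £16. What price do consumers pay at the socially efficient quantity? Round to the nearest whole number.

P = £46

Social marginal cost = private MC + MEC = 30 + Q.
Set SMC = demand: 30 + Q = 61 - Q → Q* = 15.5000.
Consumer price on the demand curve at Q*: 61 − 1×15.5000 = 45.5000.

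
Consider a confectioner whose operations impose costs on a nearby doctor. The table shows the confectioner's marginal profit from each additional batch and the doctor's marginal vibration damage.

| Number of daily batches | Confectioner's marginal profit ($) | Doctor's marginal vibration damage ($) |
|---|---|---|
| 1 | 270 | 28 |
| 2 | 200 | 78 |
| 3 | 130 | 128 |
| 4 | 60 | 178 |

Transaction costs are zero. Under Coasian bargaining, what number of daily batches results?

3

Bargaining reaches the level where marginal profit last exceeds marginal vibration damage.
That holds through level 3 (130 ≥ 128) but not at 4 (60 < 178).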